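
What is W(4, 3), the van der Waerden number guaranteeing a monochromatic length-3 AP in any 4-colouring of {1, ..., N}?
W(4, 3) = 76

This is a classical value, W(4, 3) = 76, established by combining an explicit 4-colouring of {1, ..., 75} with no monochromatic 3-AP (giving the lower bound W(4, 3) > 75) and a finite case analysis / exhaustive computer search showing every 4-colouring of {1, ..., 76} has such an AP.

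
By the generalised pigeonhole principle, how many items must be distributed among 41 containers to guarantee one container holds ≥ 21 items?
n = (21 − 1)·41 + 1 = 821

By the generalised pigeonhole principle, to guarantee some box contains ≥ r objects we need more than (r − 1) · k objects total. Threshold: n = (r − 1) · k + 1. With r = 21 and k = 41: n = 20 · 41 + 1 = 820 + 1 = 821. For n = 820 = 20 · 41, we can put exactly 20 objects in every box, avoiding 21 in any single one — so 821 is tight.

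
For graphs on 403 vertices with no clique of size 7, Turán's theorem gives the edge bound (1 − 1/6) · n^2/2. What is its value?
Turán density bound = (5/6) · 403^2/2 = 812045/12 ≈ 67670.4167

Turán's theorem: ex(n, K_{r+1}) is achieved by the complete r-partite Turán graph T(n, r) with parts as balanced as possible, and is at most (1 − 1/r) · n^2/2. For r = 6, n = 403: the density bound is (5/6) · 162409/2 = 812045/12 ≈ 67670.4167. The integer-valued extremum is e(T(403, 6)) = 67670, which is strictly less than the density bound 812045/12 since 6 ∤ 403 (the parts of T(403, 6) cannot all be equal).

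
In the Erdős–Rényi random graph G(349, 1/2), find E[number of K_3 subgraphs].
E[# K_3] = C(349, 3) · (1/2)^C(3, 2) = 7023974 / 2^3 = 3511987/4 = 877996.75

For each 3-subset S of vertices (there are C(349, 3) = 7023974 such S), let X_S = 1 if S induces a K_3 (all C(3, 2) = 3 edges present). Then P(X_S = 1) = (1/2)^3 = 1/8. By linearity of expectation, E[# K_3] = C(349, 3) · (1/2)^3 = 7023974 / 8 = 3511987/4 = 877996.75.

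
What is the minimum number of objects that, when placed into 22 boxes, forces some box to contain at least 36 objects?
n = (36 − 1)·22 + 1 = 771

By the generalised pigeonhole principle, to guarantee some box contains ≥ r objects we need more than (r − 1) · k objects total. Threshold: n = (r − 1) · k + 1. With r = 36 and k = 22: n = 35 · 22 + 1 = 770 + 1 = 771. For n = 770 = 35 · 22, we can put exactly 35 objects in every box, avoiding 36 in any single one — so 771 is tight.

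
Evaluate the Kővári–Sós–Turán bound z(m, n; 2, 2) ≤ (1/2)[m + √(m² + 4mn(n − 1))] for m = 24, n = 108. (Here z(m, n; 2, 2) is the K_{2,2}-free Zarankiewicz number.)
z(24, 108; 2, 2) ≤ (1/2)[24 + √(24² + 4·24·108·107)] = (1/2)[24 + √1109952] = 538.7713

Kővári–Sós–Turán: let r_1, ..., r_24 be the row sums and z = Σ r_i the total number of 1s. Each pair of columns can share at most one row with both entries 1 (else a 2×2 all-ones block appears), so Σ_i C(r_i, 2) ≤ C(108, 2) = 5778. By convexity Σ_i C(r_i, 2) ≥ 24·C(z/24, 2) = z(z − 24)/(2·24), giving z² − 24z − 24·108·107 ≤ 0 and hence z ≤ (1/2)[24 + √(576 + 4·277344)] = (1/2)[24 + √1109952] ≈ (1/2)(24 + 1053.5426) = 538.7713.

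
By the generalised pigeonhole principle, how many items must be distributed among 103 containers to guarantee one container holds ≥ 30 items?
n = (30 − 1)·103 + 1 = 2988

By the generalised pigeonhole principle, to guarantee some box contains ≥ r objects we need more than (r − 1) · k objects total. Threshold: n = (r − 1) · k + 1. With r = 30 and k = 103: n = 29 · 103 + 1 = 2987 + 1 = 2988. For n = 2987 = 29 · 103, we can put exactly 29 objects in every box, avoiding 30 in any single one — so 2988 is tight.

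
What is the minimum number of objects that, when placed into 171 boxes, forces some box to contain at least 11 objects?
n = (11 − 1)·171 + 1 = 1711

By the generalised pigeonhole principle, to guarantee some box contains ≥ r objects we need more than (r − 1) · k objects total. Threshold: n = (r − 1) · k + 1. With r = 11 and k = 171: n = 10 · 171 + 1 = 1710 + 1 = 1711. For n = 1710 = 10 · 171, we can put exactly 10 objects in every box, avoiding 11 in any single one — so 1711 is tight.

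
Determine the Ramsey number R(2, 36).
R(2, 36) = 36

R(2, k) = k for all k ≥ 2: in a 2-colouring of K_k, either some edge is red (a red K_2) or all edges are blue (a blue K_k). And K_{35} coloured all-blue has no blue K_36, so R(2, 36) > 35. Hence R(2, 36) = 36.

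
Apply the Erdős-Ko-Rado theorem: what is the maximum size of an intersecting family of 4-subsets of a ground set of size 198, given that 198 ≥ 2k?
max |F| = C(197, 3) = 1254890

Erdős-Ko-Rado (1961): when n ≥ 2k, max |F| = C(n−1, k−1). The bound is attained by the star {A : i ∈ A} for any fixed i ∈ [n]. Here C(198−1, 4−1) = C(197, 3) = 1254890.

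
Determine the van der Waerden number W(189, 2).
W(189, 2) = 189 + 1 = 190

A 2-term AP is any pair of integers, so a monochromatic 2-AP exists iff some colour is used at least twice. With 189 colours, the colouring i ↦ i on {1, ..., 189} uses each colour once, avoiding any monochromatic pair, so W(189, 2) > 189. For {1, ..., 190}, pigeonhole forces two integers of the same colour, which form a monochromatic 2-AP. Hence W(189, 2) = 190.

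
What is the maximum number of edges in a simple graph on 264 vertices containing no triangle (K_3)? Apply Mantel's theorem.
ex(264, K_3) = ⌊264^2/4⌋ = 17424

Mantel (1907): a triangle-free graph on n vertices has at most ⌊n^2/4⌋ edges, with equality for the complete bipartite graph K_{⌊n/2⌋, ⌈n/2⌉}. For n = 264: ⌊264^2/4⌋ = ⌊69696/4⌋ = 17424. The extremal graph is K_{132, 132}, which has 132·132 = 17424 edges.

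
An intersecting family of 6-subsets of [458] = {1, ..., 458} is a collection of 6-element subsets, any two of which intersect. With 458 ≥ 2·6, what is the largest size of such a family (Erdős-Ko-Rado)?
max |F| = C(457, 5) = 162504446286

Erdős-Ko-Rado (1961): when n ≥ 2k, max |F| = C(n−1, k−1). The bound is attained by the star {A : i ∈ A} for any fixed i ∈ [n]. Here C(458−1, 6−1) = C(457, 5) = 162504446286.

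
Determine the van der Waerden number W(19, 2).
W(19, 2) = 19 + 1 = 20

A 2-term AP is any pair of integers, so a monochromatic 2-AP exists iff some colour is used at least twice. With 19 colours, the colouring i ↦ i on {1, ..., 19} uses each colour once, avoiding any monochromatic pair, so W(19, 2) > 19. For {1, ..., 20}, pigeonhole forces two integers of the same colour, which form a monochromatic 2-AP. Hence W(19, 2) = 20.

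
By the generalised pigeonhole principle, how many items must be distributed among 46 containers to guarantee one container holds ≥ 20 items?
n = (20 − 1)·46 + 1 = 875

By the generalised pigeonhole principle, to guarantee some box contains ≥ r objects we need more than (r − 1) · k objects total. Threshold: n = (r − 1) · k + 1. With r = 20 and k = 46: n = 19 · 46 + 1 = 874 + 1 = 875. For n = 874 = 19 · 46, we can put exactly 19 objects in every box, avoiding 20 in any single one — so 875 is tight.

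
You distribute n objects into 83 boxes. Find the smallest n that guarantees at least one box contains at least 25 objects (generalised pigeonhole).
n = (25 − 1)·83 + 1 = 1993

By the generalised pigeonhole principle, to guarantee some box contains ≥ r objects we need more than (r − 1) · k objects total. Threshold: n = (r − 1) · k + 1. With r = 25 and k = 83: n = 24 · 83 + 1 = 1992 + 1 = 1993. For n = 1992 = 24 · 83, we can put exactly 24 objects in every box, avoiding 25 in any single one — so 1993 is tight.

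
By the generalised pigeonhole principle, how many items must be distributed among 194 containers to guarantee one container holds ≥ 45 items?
n = (45 − 1)·194 + 1 = 8537

By the generalised pigeonhole principle, to guarantee some box contains ≥ r objects we need more than (r − 1) · k objects total. Threshold: n = (r − 1) · k + 1. With r = 45 and k = 194: n = 44 · 194 + 1 = 8536 + 1 = 8537. For n = 8536 = 44 · 194, we can put exactly 44 objects in every box, avoiding 45 in any single one — so 8537 is tight.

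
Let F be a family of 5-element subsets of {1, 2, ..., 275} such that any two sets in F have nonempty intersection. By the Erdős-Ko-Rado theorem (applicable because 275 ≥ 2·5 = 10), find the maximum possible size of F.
max |F| = C(274, 4) = 229741876

The Erdős-Ko-Rado theorem states: for n ≥ 2k, an intersecting family of k-subsets of an n-element set has size at most C(n − 1, k − 1), with equality for 'star' families {A ⊆ [n] : |A| = k, i ∈ A} (fix an element i). For n = 275, k = 5: C(274, 4) = 229741876.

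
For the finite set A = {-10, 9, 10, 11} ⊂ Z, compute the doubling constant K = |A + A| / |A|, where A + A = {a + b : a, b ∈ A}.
K = |A + A| / |A| = 9/4

Enumerate A + A = {a + b : a, b ∈ A}. With |A| = 4, there are |A|^2 = 16 ordered sum pairs; collecting distinct values, A + A = {-20, -1, 0, 1, 18, 19, 20, 21, 22}, so |A + A| = 9. Thus K = 9/4. For comparison, the minimum possible |A + A| over all 4-element sets is 2·4 − 1 = 7 (so min K = 7/4), attained only by arithmetic progressions.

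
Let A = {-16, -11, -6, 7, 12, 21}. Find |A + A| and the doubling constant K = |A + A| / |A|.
K = |A + A| / |A| = 18/6 = 3

Enumerate A + A = {a + b : a, b ∈ A}. With |A| = 6, there are |A|^2 = 36 ordered sum pairs; collecting distinct values, A + A = {-32, -27, -22, -17, -12, -9, -4, 1, 5, 6, 10, 14, 15, 19, 24, 28, 33, 42}, so |A + A| = 18. Thus K = 18/6 = 3. For comparison, the minimum possible |A + A| over all 6-element sets is 2·6 − 1 = 11 (so min K = 11/6), attained only by arithmetic progressions.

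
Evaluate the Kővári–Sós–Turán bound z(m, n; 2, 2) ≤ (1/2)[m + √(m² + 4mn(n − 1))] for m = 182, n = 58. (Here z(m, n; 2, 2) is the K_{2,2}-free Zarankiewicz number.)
z(182, 58; 2, 2) ≤ (1/2)[182 + √(182² + 4·182·58·57)] = (1/2)[182 + √2439892] = 872.0077

Kővári–Sós–Turán: let r_1, ..., r_182 be the row sums and z = Σ r_i the total number of 1s. Each pair of columns can share at most one row with both entries 1 (else a 2×2 all-ones block appears), so Σ_i C(r_i, 2) ≤ C(58, 2) = 1653. By convexity Σ_i C(r_i, 2) ≥ 182·C(z/182, 2) = z(z − 182)/(2·182), giving z² − 182z − 182·58·57 ≤ 0 and hence z ≤ (1/2)[182 + √(33124 + 4·601692)] = (1/2)[182 + √2439892] ≈ (1/2)(182 + 1562.0154) = 872.0077.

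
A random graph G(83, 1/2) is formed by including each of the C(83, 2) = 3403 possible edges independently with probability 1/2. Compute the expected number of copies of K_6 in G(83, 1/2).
E[# K_6] = C(83, 6) · (1/2)^C(6, 2) = 377447148 / 2^15 = 94361787/8192 ≈ 11518.772827

For each 6-subset S of vertices (there are C(83, 6) = 377447148 such S), let X_S = 1 if S induces a K_6 (all C(6, 2) = 15 edges present). Then P(X_S = 1) = (1/2)^15 = 1/32768. By linearity of expectation, E[# K_6] = C(83, 6) · (1/2)^15 = 377447148 / 32768 = 94361787/8192 ≈ 11518.772827.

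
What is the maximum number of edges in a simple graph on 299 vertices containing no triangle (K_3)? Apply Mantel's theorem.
ex(299, K_3) = ⌊299^2/4⌋ = 22350

Mantel (1907): a triangle-free graph on n vertices has at most ⌊n^2/4⌋ edges, with equality for the complete bipartite graph K_{⌊n/2⌋, ⌈n/2⌉}. For n = 299: ⌊299^2/4⌋ = ⌊89401/4⌋ = 22350. The extremal graph is K_{149, 150}, which has 149·150 = 22350 edges.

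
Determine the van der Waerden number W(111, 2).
W(111, 2) = 111 + 1 = 112

A 2-term AP is any pair of integers, so a monochromatic 2-AP exists iff some colour is used at least twice. With 111 colours, the colouring i ↦ i on {1, ..., 111} uses each colour once, avoiding any monochromatic pair, so W(111, 2) > 111. For {1, ..., 112}, pigeonhole forces two integers of the same colour, which form a monochromatic 2-AP. Hence W(111, 2) = 112.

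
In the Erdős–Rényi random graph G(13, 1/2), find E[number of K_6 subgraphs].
E[# K_6] = C(13, 6) · (1/2)^C(6, 2) = 1716 / 2^15 = 429/8192 ≈ 0.052368

For each 6-subset S of vertices (there are C(13, 6) = 1716 such S), let X_S = 1 if S induces a K_6 (all C(6, 2) = 15 edges present). Then P(X_S = 1) = (1/2)^15 = 1/32768. By linearity of expectation, E[# K_6] = C(13, 6) · (1/2)^15 = 1716 / 32768 = 429/8192 ≈ 0.052368.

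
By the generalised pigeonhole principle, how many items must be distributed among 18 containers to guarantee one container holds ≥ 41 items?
n = (41 − 1)·18 + 1 = 721

By the generalised pigeonhole principle, to guarantee some box contains ≥ r objects we need more than (r − 1) · k objects total. Threshold: n = (r − 1) · k + 1. With r = 41 and k = 18: n = 40 · 18 + 1 = 720 + 1 = 721. For n = 720 = 40 · 18, we can put exactly 40 objects in every box, avoiding 41 in any single one — so 721 is tight.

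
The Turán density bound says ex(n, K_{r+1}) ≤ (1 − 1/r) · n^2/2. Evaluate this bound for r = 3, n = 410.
Turán density bound = (2/3) · 410^2/2 = 168100/3 ≈ 56033.3333

Turán's theorem: ex(n, K_{r+1}) is achieved by the complete r-partite Turán graph T(n, r) with parts as balanced as possible, and is at most (1 − 1/r) · n^2/2. For r = 3, n = 410: the density bound is (2/3) · 168100/2 = 168100/3 ≈ 56033.3333. The integer-valued extremum is e(T(410, 3)) = 56033, which is strictly less than the density bound 168100/3 since 3 ∤ 410 (the parts of T(410, 3) cannot all be equal).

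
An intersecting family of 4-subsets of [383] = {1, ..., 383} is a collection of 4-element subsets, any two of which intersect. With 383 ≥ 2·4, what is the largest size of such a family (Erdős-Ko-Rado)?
max |F| = C(382, 3) = 9217660

Erdős-Ko-Rado (1961): when n ≥ 2k, max |F| = C(n−1, k−1). The bound is attained by the star {A : i ∈ A} for any fixed i ∈ [n]. Here C(383−1, 4−1) = C(382, 3) = 9217660.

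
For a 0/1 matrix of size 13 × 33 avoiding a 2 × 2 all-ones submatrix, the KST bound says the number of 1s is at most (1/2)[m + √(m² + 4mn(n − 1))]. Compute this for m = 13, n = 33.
z(13, 33; 2, 2) ≤ (1/2)[13 + √(13² + 4·13·33·32)] = (1/2)[13 + √55081] = 123.8467

Kővári–Sós–Turán: let r_1, ..., r_13 be the row sums and z = Σ r_i the total number of 1s. Each pair of columns can share at most one row with both entries 1 (else a 2×2 all-ones block appears), so Σ_i C(r_i, 2) ≤ C(33, 2) = 528. By convexity Σ_i C(r_i, 2) ≥ 13·C(z/13, 2) = z(z − 13)/(2·13), giving z² − 13z − 13·33·32 ≤ 0 and hence z ≤ (1/2)[13 + √(169 + 4·13728)] = (1/2)[13 + √55081] ≈ (1/2)(13 + 234.6934) = 123.8467.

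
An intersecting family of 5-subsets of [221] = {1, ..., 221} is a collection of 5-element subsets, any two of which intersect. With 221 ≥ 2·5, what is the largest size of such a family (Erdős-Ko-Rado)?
max |F| = C(220, 4) = 94966795

The Erdős-Ko-Rado theorem states: for n ≥ 2k, an intersecting family of k-subsets of an n-element set has size at most C(n − 1, k − 1), with equality for 'star' families {A ⊆ [n] : |A| = k, i ∈ A} (fix an element i). For n = 221, k = 5: C(220, 4) = 94966795.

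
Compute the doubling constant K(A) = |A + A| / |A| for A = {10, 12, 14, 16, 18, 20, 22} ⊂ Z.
K = |A + A| / |A| = 13/7

Enumerate A + A = {a + b : a, b ∈ A}. With |A| = 7, there are |A|^2 = 49 ordered sum pairs; collecting distinct values, A + A = {20, 22, 24, 26, 28, 30, 32, 34, 36, 38, 40, 42, 44}, so |A + A| = 13. Thus K = 13/7. Here |A + A| = 2|A| − 1 = 13, the minimum possible — so K = 13/7 is minimal, which holds iff A is an arithmetic progression.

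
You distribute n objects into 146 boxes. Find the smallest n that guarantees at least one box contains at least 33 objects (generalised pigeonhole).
n = (33 − 1)·146 + 1 = 4673

By the generalised pigeonhole principle, to guarantee some box contains ≥ r objects we need more than (r − 1) · k objects total. Threshold: n = (r − 1) · k + 1. With r = 33 and k = 146: n = 32 · 146 + 1 = 4672 + 1 = 4673. For n = 4672 = 32 · 146, we can put exactly 32 objects in every box, avoiding 33 in any single one — so 4673 is tight.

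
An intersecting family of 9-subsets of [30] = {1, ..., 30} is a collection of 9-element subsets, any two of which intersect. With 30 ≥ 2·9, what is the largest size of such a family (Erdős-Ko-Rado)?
max |F| = C(29, 8) = 4292145

Erdős-Ko-Rado (1961): when n ≥ 2k, max |F| = C(n−1, k−1). The bound is attained by the star {A : i ∈ A} for any fixed i ∈ [n]. Here C(30−1, 9−1) = C(29, 8) = 4292145.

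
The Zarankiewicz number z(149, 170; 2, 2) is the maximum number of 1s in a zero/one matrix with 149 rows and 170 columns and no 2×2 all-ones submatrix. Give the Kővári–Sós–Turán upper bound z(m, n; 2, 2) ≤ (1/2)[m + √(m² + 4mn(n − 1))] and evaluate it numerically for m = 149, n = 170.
z(149, 170; 2, 2) ≤ (1/2)[149 + √(149² + 4·149·170·169)] = (1/2)[149 + √17145281] = 2144.843

Kővári–Sós–Turán: let r_1, ..., r_149 be the row sums and z = Σ r_i the total number of 1s. Each pair of columns can share at most one row with both entries 1 (else a 2×2 all-ones block appears), so Σ_i C(r_i, 2) ≤ C(170, 2) = 14365. By convexity Σ_i C(r_i, 2) ≥ 149·C(z/149, 2) = z(z − 149)/(2·149), giving z² − 149z − 149·170·169 ≤ 0 and hence z ≤ (1/2)[149 + √(22201 + 4·4280770)] = (1/2)[149 + √17145281] ≈ (1/2)(149 + 4140.6861) = 2144.843.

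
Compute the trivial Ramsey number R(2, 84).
R(2, 84) = 84

R(2, k) = k for all k ≥ 2: in a 2-colouring of K_k, either some edge is red (a red K_2) or all edges are blue (a blue K_k). And K_{83} coloured all-blue has no blue K_84, so R(2, 84) > 83. Hence R(2, 84) = 84.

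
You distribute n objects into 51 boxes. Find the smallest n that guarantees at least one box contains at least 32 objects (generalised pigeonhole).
n = (32 − 1)·51 + 1 = 1582

By the generalised pigeonhole principle, to guarantee some box contains ≥ r objects we need more than (r − 1) · k objects total. Threshold: n = (r − 1) · k + 1. With r = 32 and k = 51: n = 31 · 51 + 1 = 1581 + 1 = 1582. For n = 1581 = 31 · 51, we can put exactly 31 objects in every box, avoiding 32 in any single one — so 1582 is tight.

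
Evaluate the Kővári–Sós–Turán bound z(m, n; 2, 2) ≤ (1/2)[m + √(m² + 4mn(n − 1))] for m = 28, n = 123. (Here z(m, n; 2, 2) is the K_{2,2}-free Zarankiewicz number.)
z(28, 123; 2, 2) ≤ (1/2)[28 + √(28² + 4·28·123·122)] = (1/2)[28 + √1681456] = 662.3548

Kővári–Sós–Turán: let r_1, ..., r_28 be the row sums and z = Σ r_i the total number of 1s. Each pair of columns can share at most one row with both entries 1 (else a 2×2 all-ones block appears), so Σ_i C(r_i, 2) ≤ C(123, 2) = 7503. By convexity Σ_i C(r_i, 2) ≥ 28·C(z/28, 2) = z(z − 28)/(2·28), giving z² − 28z − 28·123·122 ≤ 0 and hence z ≤ (1/2)[28 + √(784 + 4·420168)] = (1/2)[28 + √1681456] ≈ (1/2)(28 + 1296.7097) = 662.3548.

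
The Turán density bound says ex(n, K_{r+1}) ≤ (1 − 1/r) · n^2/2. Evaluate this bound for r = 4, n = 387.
Turán density bound = (3/4) · 387^2/2 = 449307/8 ≈ 56163.375

Turán's theorem: ex(n, K_{r+1}) is achieved by the complete r-partite Turán graph T(n, r) with parts as balanced as possible, and is at most (1 − 1/r) · n^2/2. For r = 4, n = 387: the density bound is (3/4) · 149769/2 = 449307/8 ≈ 56163.375. The integer-valued extremum is e(T(387, 4)) = 56163, which is strictly less than the density bound 449307/8 since 4 ∤ 387 (the parts of T(387, 4) cannot all be equal).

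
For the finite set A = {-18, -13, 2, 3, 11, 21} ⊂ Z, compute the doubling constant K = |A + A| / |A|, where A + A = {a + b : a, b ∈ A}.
K = |A + A| / |A| = 21/6 = 7/2

Enumerate A + A = {a + b : a, b ∈ A}. With |A| = 6, there are |A|^2 = 36 ordered sum pairs; collecting distinct values, A + A = {-36, -31, -26, -16, -15, -11, -10, -7, -2, 3, 4, 5, 6, 8, 13, 14, 22, 23, 24, 32, 42}, so |A + A| = 21. Thus K = 21/6 = 7/2. For comparison, the minimum possible |A + A| over all 6-element sets is 2·6 − 1 = 11 (so min K = 11/6), attained only by arithmetic progressions.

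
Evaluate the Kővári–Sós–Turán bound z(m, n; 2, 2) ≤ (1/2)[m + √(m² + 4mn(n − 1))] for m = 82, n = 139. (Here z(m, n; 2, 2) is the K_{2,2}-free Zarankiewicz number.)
z(82, 139; 2, 2) ≤ (1/2)[82 + √(82² + 4·82·139·138)] = (1/2)[82 + √6298420] = 1295.8327

Kővári–Sós–Turán: let r_1, ..., r_82 be the row sums and z = Σ r_i the total number of 1s. Each pair of columns can share at most one row with both entries 1 (else a 2×2 all-ones block appears), so Σ_i C(r_i, 2) ≤ C(139, 2) = 9591. By convexity Σ_i C(r_i, 2) ≥ 82·C(z/82, 2) = z(z − 82)/(2·82), giving z² − 82z − 82·139·138 ≤ 0 and hence z ≤ (1/2)[82 + √(6724 + 4·1572924)] = (1/2)[82 + √6298420] ≈ (1/2)(82 + 2509.6653) = 1295.8327.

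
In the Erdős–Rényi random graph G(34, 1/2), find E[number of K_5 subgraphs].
E[# K_5] = C(34, 5) · (1/2)^C(5, 2) = 278256 / 2^10 = 17391/64 = 271.734375

For each 5-subset S of vertices (there are C(34, 5) = 278256 such S), let X_S = 1 if S induces a K_5 (all C(5, 2) = 10 edges present). Then P(X_S = 1) = (1/2)^10 = 1/1024. By linearity of expectation, E[# K_5] = C(34, 5) · (1/2)^10 = 278256 / 1024 = 17391/64 = 271.734375.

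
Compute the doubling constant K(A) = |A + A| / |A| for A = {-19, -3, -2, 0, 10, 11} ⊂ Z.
K = |A + A| / |A| = 20/6 = 10/3

Enumerate A + A = {a + b : a, b ∈ A}. With |A| = 6, there are |A|^2 = 36 ordered sum pairs; collecting distinct values, A + A = {-38, -22, -21, -19, -9, -8, -6, -5, -4, -3, -2, 0, 7, 8, 9, 10, 11, 20, 21, 22}, so |A + A| = 20. Thus K = 20/6 = 10/3. For comparison, the minimum possible |A + A| over all 6-element sets is 2·6 − 1 = 11 (so min K = 11/6), attained only by arithmetic progressions.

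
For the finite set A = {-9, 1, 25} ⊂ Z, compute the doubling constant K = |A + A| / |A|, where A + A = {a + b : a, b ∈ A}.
K = |A + A| / |A| = 6/3 = 2

Enumerate A + A = {a + b : a, b ∈ A}. With |A| = 3, there are |A|^2 = 9 ordered sum pairs; collecting distinct values, A + A = {-18, -8, 2, 16, 26, 50}, so |A + A| = 6. Thus K = 6/3 = 2. For comparison, the minimum possible |A + A| over all 3-element sets is 2·3 − 1 = 5 (so min K = 5/3), attained only by arithmetic progressions.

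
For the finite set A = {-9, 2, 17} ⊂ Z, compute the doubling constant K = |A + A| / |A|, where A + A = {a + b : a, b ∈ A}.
K = |A + A| / |A| = 6/3 = 2

Enumerate A + A = {a + b : a, b ∈ A}. With |A| = 3, there are |A|^2 = 9 ordered sum pairs; collecting distinct values, A + A = {-18, -7, 4, 8, 19, 34}, so |A + A| = 6. Thus K = 6/3 = 2. For comparison, the minimum possible |A + A| over all 3-element sets is 2·3 − 1 = 5 (so min K = 5/3), attained only by arithmetic progressions.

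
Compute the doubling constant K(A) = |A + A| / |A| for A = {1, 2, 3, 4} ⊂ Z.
K = |A + A| / |A| = 7/4

Enumerate A + A = {a + b : a, b ∈ A}. With |A| = 4, there are |A|^2 = 16 ordered sum pairs; collecting distinct values, A + A = {2, 3, 4, 5, 6, 7, 8}, so |A + A| = 7. Thus K = 7/4. Here |A + A| = 2|A| − 1 = 7, the minimum possible — so K = 7/4 is minimal, which holds iff A is an arithmetic progression.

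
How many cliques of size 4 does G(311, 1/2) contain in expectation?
E[# K_4] = C(311, 4) · (1/2)^C(4, 2) = 382313855 / 2^6 = 5973653.984375

For each 4-subset S of vertices (there are C(311, 4) = 382313855 such S), let X_S = 1 if S induces a K_4 (all C(4, 2) = 6 edges present). Then P(X_S = 1) = (1/2)^6 = 1/64. By linearity of expectation, E[# K_4] = C(311, 4) · (1/2)^6 = 382313855 / 64 = 5973653.984375.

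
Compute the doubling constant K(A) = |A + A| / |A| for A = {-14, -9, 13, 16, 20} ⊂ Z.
K = |A + A| / |A| = 15/5 = 3

Enumerate A + A = {a + b : a, b ∈ A}. With |A| = 5, there are |A|^2 = 25 ordered sum pairs; collecting distinct values, A + A = {-28, -23, -18, -1, 2, 4, 6, 7, 11, 26, 29, 32, 33, 36, 40}, so |A + A| = 15. Thus K = 15/5 = 3. For comparison, the minimum possible |A + A| over all 5-element sets is 2·5 − 1 = 9 (so min K = 9/5), attained only by arithmetic progressions.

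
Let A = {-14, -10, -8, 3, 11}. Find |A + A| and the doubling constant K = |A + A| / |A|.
K = |A + A| / |A| = 15/5 = 3

Enumerate A + A = {a + b : a, b ∈ A}. With |A| = 5, there are |A|^2 = 25 ordered sum pairs; collecting distinct values, A + A = {-28, -24, -22, -20, -18, -16, -11, -7, -5, -3, 1, 3, 6, 14, 22}, so |A + A| = 15. Thus K = 15/5 = 3. For comparison, the minimum possible |A + A| over all 5-element sets is 2·5 − 1 = 9 (so min K = 9/5), attained only by arithmetic progressions.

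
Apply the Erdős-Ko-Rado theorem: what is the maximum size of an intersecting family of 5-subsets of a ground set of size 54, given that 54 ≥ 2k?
max |F| = C(53, 4) = 292825

The Erdős-Ko-Rado theorem states: for n ≥ 2k, an intersecting family of k-subsets of an n-element set has size at most C(n − 1, k − 1), with equality for 'star' families {A ⊆ [n] : |A| = k, i ∈ A} (fix an element i). For n = 54, k = 5: C(53, 4) = 292825.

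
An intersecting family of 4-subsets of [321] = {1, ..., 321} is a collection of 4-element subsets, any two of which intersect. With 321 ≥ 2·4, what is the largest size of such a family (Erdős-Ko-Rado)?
max |F| = C(320, 3) = 5410240

The Erdős-Ko-Rado theorem states: for n ≥ 2k, an intersecting family of k-subsets of an n-element set has size at most C(n − 1, k − 1), with equality for 'star' families {A ⊆ [n] : |A| = k, i ∈ A} (fix an element i). For n = 321, k = 4: C(320, 3) = 5410240.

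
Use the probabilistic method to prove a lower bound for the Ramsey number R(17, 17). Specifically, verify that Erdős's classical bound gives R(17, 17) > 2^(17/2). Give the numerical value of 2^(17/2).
2^(17/2) = 362.0387; so R(17, 17) > 362.0387

Colour each edge of K_n uniformly at random with red/blue. The expected number of monochromatic K_17 is C(n, 17) · 2 · 2^(−C(17,2)). If C(n, 17) · 2^(1 − C(17,2)) < 1, then with positive probability no monochromatic K_17 exists, so R(17, 17) > n. The standard estimate C(n, 17) ≤ n^17/17! shows this inequality holds whenever n ≤ 2^(17/2) (since 17! · 2^(C(17,2) − 1) > 2^(17^2/2) ≥ n^17). Hence R(17, 17) > 2^(17/2) = 362.0387.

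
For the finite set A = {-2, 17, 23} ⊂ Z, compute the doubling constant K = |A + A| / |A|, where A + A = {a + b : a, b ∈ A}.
K = |A + A| / |A| = 6/3 = 2

Enumerate A + A = {a + b : a, b ∈ A}. With |A| = 3, there are |A|^2 = 9 ordered sum pairs; collecting distinct values, A + A = {-4, 15, 21, 34, 40, 46}, so |A + A| = 6. Thus K = 6/3 = 2. For comparison, the minimum possible |A + A| over all 3-element sets is 2·3 − 1 = 5 (so min K = 5/3), attained only by arithmetic progressions.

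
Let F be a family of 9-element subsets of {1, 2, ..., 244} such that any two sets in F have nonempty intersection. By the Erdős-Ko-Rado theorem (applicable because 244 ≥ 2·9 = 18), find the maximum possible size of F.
max |F| = C(243, 8) = 268388935256178

The Erdős-Ko-Rado theorem states: for n ≥ 2k, an intersecting family of k-subsets of an n-element set has size at most C(n − 1, k − 1), with equality for 'star' families {A ⊆ [n] : |A| = k, i ∈ A} (fix an element i). For n = 244, k = 9: C(243, 8) = 268388935256178.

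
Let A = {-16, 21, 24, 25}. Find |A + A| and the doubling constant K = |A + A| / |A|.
K = |A + A| / |A| = 10/4 = 5/2

Enumerate A + A = {a + b : a, b ∈ A}. With |A| = 4, there are |A|^2 = 16 ordered sum pairs; collecting distinct values, A + A = {-32, 5, 8, 9, 42, 45, 46, 48, 49, 50}, so |A + A| = 10. Thus K = 10/4 = 5/2. For comparison, the minimum possible |A + A| over all 4-element sets is 2·4 − 1 = 7 (so min K = 7/4), attained only by arithmetic progressions.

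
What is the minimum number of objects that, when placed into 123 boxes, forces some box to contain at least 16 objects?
n = (16 − 1)·123 + 1 = 1846

By the generalised pigeonhole principle, to guarantee some box contains ≥ r objects we need more than (r − 1) · k objects total. Threshold: n = (r − 1) · k + 1. With r = 16 and k = 123: n = 15 · 123 + 1 = 1845 + 1 = 1846. For n = 1845 = 15 · 123, we can put exactly 15 objects in every box, avoiding 16 in any single one — so 1846 is tight.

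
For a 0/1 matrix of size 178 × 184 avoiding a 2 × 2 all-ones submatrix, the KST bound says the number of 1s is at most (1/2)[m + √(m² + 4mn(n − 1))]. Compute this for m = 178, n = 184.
z(178, 184; 2, 2) ≤ (1/2)[178 + √(178² + 4·178·184·183)] = (1/2)[178 + √24006148] = 2538.8035

Kővári–Sós–Turán: let r_1, ..., r_178 be the row sums and z = Σ r_i the total number of 1s. Each pair of columns can share at most one row with both entries 1 (else a 2×2 all-ones block appears), so Σ_i C(r_i, 2) ≤ C(184, 2) = 16836. By convexity Σ_i C(r_i, 2) ≥ 178·C(z/178, 2) = z(z − 178)/(2·178), giving z² − 178z − 178·184·183 ≤ 0 and hence z ≤ (1/2)[178 + √(31684 + 4·5993616)] = (1/2)[178 + √24006148] ≈ (1/2)(178 + 4899.6069) = 2538.8035.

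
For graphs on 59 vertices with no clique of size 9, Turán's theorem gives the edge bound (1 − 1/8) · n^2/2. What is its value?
Turán density bound = (7/8) · 59^2/2 = 24367/16 ≈ 1522.9375

Turán's theorem: ex(n, K_{r+1}) is achieved by the complete r-partite Turán graph T(n, r) with parts as balanced as possible, and is at most (1 − 1/r) · n^2/2. For r = 8, n = 59: the density bound is (7/8) · 3481/2 = 24367/16 ≈ 1522.9375. The integer-valued extremum is e(T(59, 8)) = 1522, which is strictly less than the density bound 24367/16 since 8 ∤ 59 (the parts of T(59, 8) cannot all be equal).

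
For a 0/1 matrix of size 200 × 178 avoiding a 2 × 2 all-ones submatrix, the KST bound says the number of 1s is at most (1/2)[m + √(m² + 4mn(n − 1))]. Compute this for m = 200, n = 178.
z(200, 178; 2, 2) ≤ (1/2)[200 + √(200² + 4·200·178·177)] = (1/2)[200 + √25244800] = 2612.2102

Kővári–Sós–Turán: let r_1, ..., r_200 be the row sums and z = Σ r_i the total number of 1s. Each pair of columns can share at most one row with both entries 1 (else a 2×2 all-ones block appears), so Σ_i C(r_i, 2) ≤ C(178, 2) = 15753. By convexity Σ_i C(r_i, 2) ≥ 200·C(z/200, 2) = z(z − 200)/(2·200), giving z² − 200z − 200·178·177 ≤ 0 and hence z ≤ (1/2)[200 + √(40000 + 4·6301200)] = (1/2)[200 + √25244800] ≈ (1/2)(200 + 5024.4204) = 2612.2102.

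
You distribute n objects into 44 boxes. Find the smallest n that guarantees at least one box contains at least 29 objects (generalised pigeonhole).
n = (29 − 1)·44 + 1 = 1233

By the generalised pigeonhole principle, to guarantee some box contains ≥ r objects we need more than (r − 1) · k objects total. Threshold: n = (r − 1) · k + 1. With r = 29 and k = 44: n = 28 · 44 + 1 = 1232 + 1 = 1233. For n = 1232 = 28 · 44, we can put exactly 28 objects in every box, avoiding 29 in any single one — so 1233 is tight.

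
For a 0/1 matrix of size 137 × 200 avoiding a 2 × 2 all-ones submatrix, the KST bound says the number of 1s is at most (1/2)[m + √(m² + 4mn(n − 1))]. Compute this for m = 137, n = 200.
z(137, 200; 2, 2) ≤ (1/2)[137 + √(137² + 4·137·200·199)] = (1/2)[137 + √21829169] = 2404.5848

Kővári–Sós–Turán: let r_1, ..., r_137 be the row sums and z = Σ r_i the total number of 1s. Each pair of columns can share at most one row with both entries 1 (else a 2×2 all-ones block appears), so Σ_i C(r_i, 2) ≤ C(200, 2) = 19900. By convexity Σ_i C(r_i, 2) ≥ 137·C(z/137, 2) = z(z − 137)/(2·137), giving z² − 137z − 137·200·199 ≤ 0 and hence z ≤ (1/2)[137 + √(18769 + 4·5452600)] = (1/2)[137 + √21829169] ≈ (1/2)(137 + 4672.1696) = 2404.5848.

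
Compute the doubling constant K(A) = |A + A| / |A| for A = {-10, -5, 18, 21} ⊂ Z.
K = |A + A| / |A| = 10/4 = 5/2

Enumerate A + A = {a + b : a, b ∈ A}. With |A| = 4, there are |A|^2 = 16 ordered sum pairs; collecting distinct values, A + A = {-20, -15, -10, 8, 11, 13, 16, 36, 39, 42}, so |A + A| = 10. Thus K = 10/4 = 5/2. For comparison, the minimum possible |A + A| over all 4-element sets is 2·4 − 1 = 7 (so min K = 7/4), attained only by arithmetic progressions.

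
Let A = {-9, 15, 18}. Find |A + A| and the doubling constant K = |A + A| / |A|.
K = |A + A| / |A| = 6/3 = 2

Enumerate A + A = {a + b : a, b ∈ A}. With |A| = 3, there are |A|^2 = 9 ordered sum pairs; collecting distinct values, A + A = {-18, 6, 9, 30, 33, 36}, so |A + A| = 6. Thus K = 6/3 = 2. For comparison, the minimum possible |A + A| over all 3-element sets is 2·3 − 1 = 5 (so min K = 5/3), attained only by arithmetic progressions.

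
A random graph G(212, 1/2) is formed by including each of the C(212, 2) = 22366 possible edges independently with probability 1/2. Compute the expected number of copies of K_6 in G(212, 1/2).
E[# K_6] = C(212, 6) · (1/2)^C(6, 2) = 117404591304 / 2^15 = 14675573913/4096 ≈ 3582903.787354

For each 6-subset S of vertices (there are C(212, 6) = 117404591304 such S), let X_S = 1 if S induces a K_6 (all C(6, 2) = 15 edges present). Then P(X_S = 1) = (1/2)^15 = 1/32768. By linearity of expectation, E[# K_6] = C(212, 6) · (1/2)^15 = 117404591304 / 32768 = 14675573913/4096 ≈ 3582903.787354.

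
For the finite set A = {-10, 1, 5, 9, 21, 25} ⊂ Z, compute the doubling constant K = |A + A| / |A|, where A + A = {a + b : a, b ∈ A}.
K = |A + A| / |A| = 18/6 = 3

Enumerate A + A = {a + b : a, b ∈ A}. With |A| = 6, there are |A|^2 = 36 ordered sum pairs; collecting distinct values, A + A = {-20, -9, -5, -1, 2, 6, 10, 11, 14, 15, 18, 22, 26, 30, 34, 42, 46, 50}, so |A + A| = 18. Thus K = 18/6 = 3. For comparison, the minimum possible |A + A| over all 6-element sets is 2·6 − 1 = 11 (so min K = 11/6), attained only by arithmetic progressions.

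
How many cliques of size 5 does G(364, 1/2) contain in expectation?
E[# K_5] = C(364, 5) · (1/2)^C(5, 2) = 51801822072 / 2^10 = 6475227759/128 = 50587716.8671875

For each 5-subset S of vertices (there are C(364, 5) = 51801822072 such S), let X_S = 1 if S induces a K_5 (all C(5, 2) = 10 edges present). Then P(X_S = 1) = (1/2)^10 = 1/1024. By linearity of expectation, E[# K_5] = C(364, 5) · (1/2)^10 = 51801822072 / 1024 = 6475227759/128 = 50587716.8671875.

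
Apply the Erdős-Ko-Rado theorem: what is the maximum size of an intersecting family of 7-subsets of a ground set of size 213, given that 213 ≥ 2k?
max |F| = C(212, 6) = 117404591304

Erdős-Ko-Rado (1961): when n ≥ 2k, max |F| = C(n−1, k−1). The bound is attained by the star {A : i ∈ A} for any fixed i ∈ [n]. Here C(213−1, 7−1) = C(212, 6) = 117404591304.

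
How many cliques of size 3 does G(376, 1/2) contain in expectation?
E[# K_3] = C(376, 3) · (1/2)^C(3, 2) = 8789000 / 2^3 = 1098625

For each 3-subset S of vertices (there are C(376, 3) = 8789000 such S), let X_S = 1 if S induces a K_3 (all C(3, 2) = 3 edges present). Then P(X_S = 1) = (1/2)^3 = 1/8. By linearity of expectation, E[# K_3] = C(376, 3) · (1/2)^3 = 8789000 / 8 = 1098625.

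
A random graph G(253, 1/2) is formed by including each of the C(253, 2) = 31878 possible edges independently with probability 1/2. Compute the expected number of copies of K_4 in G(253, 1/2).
E[# K_4] = C(253, 4) · (1/2)^C(4, 2) = 166695375 / 2^6 = 2604615.234375

For each 4-subset S of vertices (there are C(253, 4) = 166695375 such S), let X_S = 1 if S induces a K_4 (all C(4, 2) = 6 edges present). Then P(X_S = 1) = (1/2)^6 = 1/64. By linearity of expectation, E[# K_4] = C(253, 4) · (1/2)^6 = 166695375 / 64 = 2604615.234375.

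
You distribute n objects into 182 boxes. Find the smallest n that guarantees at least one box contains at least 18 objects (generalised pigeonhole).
n = (18 − 1)·182 + 1 = 3095

By the generalised pigeonhole principle, to guarantee some box contains ≥ r objects we need more than (r − 1) · k objects total. Threshold: n = (r − 1) · k + 1. With r = 18 and k = 182: n = 17 · 182 + 1 = 3094 + 1 = 3095. For n = 3094 = 17 · 182, we can put exactly 17 objects in every box, avoiding 18 in any single one — so 3095 is tight.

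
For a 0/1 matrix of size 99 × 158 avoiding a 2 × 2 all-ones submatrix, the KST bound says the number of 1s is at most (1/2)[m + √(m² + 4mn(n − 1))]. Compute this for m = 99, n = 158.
z(99, 158; 2, 2) ≤ (1/2)[99 + √(99² + 4·99·158·157)] = (1/2)[99 + √9832977] = 1617.3789

Kővári–Sós–Turán: let r_1, ..., r_99 be the row sums and z = Σ r_i the total number of 1s. Each pair of columns can share at most one row with both entries 1 (else a 2×2 all-ones block appears), so Σ_i C(r_i, 2) ≤ C(158, 2) = 12403. By convexity Σ_i C(r_i, 2) ≥ 99·C(z/99, 2) = z(z − 99)/(2·99), giving z² − 99z − 99·158·157 ≤ 0 and hence z ≤ (1/2)[99 + √(9801 + 4·2455794)] = (1/2)[99 + √9832977] ≈ (1/2)(99 + 3135.7578) = 1617.3789.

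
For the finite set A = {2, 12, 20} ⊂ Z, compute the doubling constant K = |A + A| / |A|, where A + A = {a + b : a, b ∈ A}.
K = |A + A| / |A| = 6/3 = 2

Enumerate A + A = {a + b : a, b ∈ A}. With |A| = 3, there are |A|^2 = 9 ordered sum pairs; collecting distinct values, A + A = {4, 14, 22, 24, 32, 40}, so |A + A| = 6. Thus K = 6/3 = 2. For comparison, the minimum possible |A + A| over all 3-element sets is 2·3 − 1 = 5 (so min K = 5/3), attained only by arithmetic progressions.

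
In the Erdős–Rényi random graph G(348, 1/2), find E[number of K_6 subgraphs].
E[# K_6] = C(348, 6) · (1/2)^C(6, 2) = 2362239780292 / 2^15 = 590559945073/8192 ≈ 72089837.045044

For each 6-subset S of vertices (there are C(348, 6) = 2362239780292 such S), let X_S = 1 if S induces a K_6 (all C(6, 2) = 15 edges present). Then P(X_S = 1) = (1/2)^15 = 1/32768. By linearity of expectation, E[# K_6] = C(348, 6) · (1/2)^15 = 2362239780292 / 32768 = 590559945073/8192 ≈ 72089837.045044.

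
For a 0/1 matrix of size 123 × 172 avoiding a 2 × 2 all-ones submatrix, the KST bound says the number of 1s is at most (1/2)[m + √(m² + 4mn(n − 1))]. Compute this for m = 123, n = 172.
z(123, 172; 2, 2) ≤ (1/2)[123 + √(123² + 4·123·172·171)] = (1/2)[123 + √14485833] = 1964.5129

Kővári–Sós–Turán: let r_1, ..., r_123 be the row sums and z = Σ r_i the total number of 1s. Each pair of columns can share at most one row with both entries 1 (else a 2×2 all-ones block appears), so Σ_i C(r_i, 2) ≤ C(172, 2) = 14706. By convexity Σ_i C(r_i, 2) ≥ 123·C(z/123, 2) = z(z − 123)/(2·123), giving z² − 123z − 123·172·171 ≤ 0 and hence z ≤ (1/2)[123 + √(15129 + 4·3617676)] = (1/2)[123 + √14485833] ≈ (1/2)(123 + 3806.0259) = 1964.5129.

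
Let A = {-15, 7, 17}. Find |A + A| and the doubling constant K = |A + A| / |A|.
K = |A + A| / |A| = 6/3 = 2

Enumerate A + A = {a + b : a, b ∈ A}. With |A| = 3, there are |A|^2 = 9 ordered sum pairs; collecting distinct values, A + A = {-30, -8, 2, 14, 24, 34}, so |A + A| = 6. Thus K = 6/3 = 2. For comparison, the minimum possible |A + A| over all 3-element sets is 2·3 − 1 = 5 (so min K = 5/3), attained only by arithmetic progressions.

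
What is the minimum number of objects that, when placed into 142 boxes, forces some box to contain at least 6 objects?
n = (6 − 1)·142 + 1 = 711

By the generalised pigeonhole principle, to guarantee some box contains ≥ r objects we need more than (r − 1) · k objects total. Threshold: n = (r − 1) · k + 1. With r = 6 and k = 142: n = 5 · 142 + 1 = 710 + 1 = 711. For n = 710 = 5 · 142, we can put exactly 5 objects in every box, avoiding 6 in any single one — so 711 is tight.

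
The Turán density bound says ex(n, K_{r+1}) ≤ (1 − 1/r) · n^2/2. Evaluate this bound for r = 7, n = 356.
Turán density bound = (6/7) · 356^2/2 = 380208/7 ≈ 54315.4286

Turán's theorem: ex(n, K_{r+1}) is achieved by the complete r-partite Turán graph T(n, r) with parts as balanced as possible, and is at most (1 − 1/r) · n^2/2. For r = 7, n = 356: the density bound is (6/7) · 126736/2 = 380208/7 ≈ 54315.4286. The integer-valued extremum is e(T(356, 7)) = 54315, which is strictly less than the density bound 380208/7 since 7 ∤ 356 (the parts of T(356, 7) cannot all be equal).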